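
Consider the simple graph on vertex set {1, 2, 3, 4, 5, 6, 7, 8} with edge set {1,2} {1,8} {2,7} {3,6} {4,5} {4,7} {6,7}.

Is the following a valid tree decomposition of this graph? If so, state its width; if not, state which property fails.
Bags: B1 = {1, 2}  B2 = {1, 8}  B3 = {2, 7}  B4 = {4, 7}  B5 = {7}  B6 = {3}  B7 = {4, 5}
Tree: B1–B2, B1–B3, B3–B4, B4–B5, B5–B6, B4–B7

No — vertex 6 appears in no bag.

A tree decomposition must satisfy three properties: every vertex lies in some bag; for every edge, both endpoints lie together in some bag; and for every vertex, the bags containing it form a connected subtree. Here vertex 6 appears in no bag, so the decomposition is invalid.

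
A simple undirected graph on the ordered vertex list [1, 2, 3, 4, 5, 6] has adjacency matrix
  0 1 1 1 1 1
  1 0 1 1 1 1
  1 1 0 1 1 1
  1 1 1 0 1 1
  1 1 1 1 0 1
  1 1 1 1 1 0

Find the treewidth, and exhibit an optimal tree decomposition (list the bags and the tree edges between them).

Treewidth 5.
One optimal decomposition is:
Bags: B1 = {1, 2, 3, 4, 5, 6}
Tree: (single bag)

A single bag containing all 6 vertices is trivially a valid decomposition of width 5. For the lower bound, the 6 vertices {1, 2, 3, 4, 5, 6} are pairwise adjacent, and any tree decomposition puts a clique entirely inside one bag — forcing width ≥ 5. The upper and lower bounds meet at 5, so that is the treewidth.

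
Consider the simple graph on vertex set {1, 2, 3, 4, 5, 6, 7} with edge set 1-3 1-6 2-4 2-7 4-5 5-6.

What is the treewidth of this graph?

A width-1 tree decomposition is:
Bags: B1 = {2, 4}  B2 = {4, 5}  B3 = {5, 6}  B4 = {1, 6}  B5 = {2, 7}  B6 = {1, 3}
Tree: B1–B2, B2–B3, B3–B4, B1–B5, B4–B6
Every bag has size at most 2, so the width is 2 − 1 = 1 and tw(G) ≤ 1. Since G has at least one edge (e.g. 4–2), it is not an edgeless graph, so tw(G) ≥ 1. Therefore the treewidth is 1.

1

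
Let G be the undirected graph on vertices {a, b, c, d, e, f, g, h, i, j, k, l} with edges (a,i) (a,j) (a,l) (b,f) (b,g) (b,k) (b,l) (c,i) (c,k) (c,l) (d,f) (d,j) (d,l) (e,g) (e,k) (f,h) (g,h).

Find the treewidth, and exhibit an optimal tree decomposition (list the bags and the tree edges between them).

Treewidth 3.
One optimal decomposition is:
Bags: B1 = {e, g, h, k}  B2 = {b, g, h, k}  B3 = {b, f, h, k}  B4 = {b, c, f, k}  B5 = {b, c, f, l}  B6 = {c, d, f, l}  B7 = {c, d, i, l}  B8 = {a, d, i, l}  B9 = {a, d, i, j}
Tree: B1–B2, B2–B3, B3–B4, B4–B5, B5–B6, B6–B7, B7–B8, B8–B9

Each bag holds 4 vertices, so the decomposition has width 3, which upper-bounds the treewidth. For the lower bound: the 4 vertex sets {e,g,h}, {k}, {b}, {c,d,f,l} are disjoint, each induces a connected subgraph, and every pair is joined by at least one edge of G. Contracting each set to a single vertex therefore yields K_{4} as a minor, and since treewidth is minor-monotone, tw(G) ≥ tw(K_{4}) = 3. The upper and lower bounds meet at 3, so that is the treewidth.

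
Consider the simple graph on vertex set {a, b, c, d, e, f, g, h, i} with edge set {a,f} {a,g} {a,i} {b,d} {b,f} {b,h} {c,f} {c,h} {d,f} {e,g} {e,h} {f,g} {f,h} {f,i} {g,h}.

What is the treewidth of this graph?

A width-2 tree decomposition is:
Bags: B1 = {b, d, f}  B2 = {b, f, h}  B3 = {f, g, h}  B4 = {e, g, h}  B5 = {a, f, g}  B6 = {a, f, i}  B7 = {c, f, h}
Tree: B1–B2, B2–B3, B3–B4, B3–B5, B5–B6, B2–B7
The largest bag has 3 vertices, giving width 2; this decomposition certifies tw(G) ≤ 2. On the other hand G contains the 3-clique {e, g, h}. A clique must lie in a single bag of any decomposition, so no decomposition can have width below 2. Hence tw(G) = 2 exactly.

2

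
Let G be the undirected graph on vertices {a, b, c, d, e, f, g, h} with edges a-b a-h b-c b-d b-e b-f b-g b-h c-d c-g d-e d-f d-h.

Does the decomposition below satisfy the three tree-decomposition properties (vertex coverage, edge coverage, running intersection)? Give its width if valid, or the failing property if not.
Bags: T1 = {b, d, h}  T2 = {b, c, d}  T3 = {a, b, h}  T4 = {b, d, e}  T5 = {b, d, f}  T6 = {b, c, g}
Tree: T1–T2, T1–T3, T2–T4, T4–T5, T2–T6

Yes; width 2.

Every vertex of G appears in some bag (union = {a, b, c, d, e, f, g, h}); every edge is covered by a bag; and for each vertex v the set of bags containing v is connected in the bag tree. The decomposition is therefore valid. The largest bag has 3 vertices, so the width is 2.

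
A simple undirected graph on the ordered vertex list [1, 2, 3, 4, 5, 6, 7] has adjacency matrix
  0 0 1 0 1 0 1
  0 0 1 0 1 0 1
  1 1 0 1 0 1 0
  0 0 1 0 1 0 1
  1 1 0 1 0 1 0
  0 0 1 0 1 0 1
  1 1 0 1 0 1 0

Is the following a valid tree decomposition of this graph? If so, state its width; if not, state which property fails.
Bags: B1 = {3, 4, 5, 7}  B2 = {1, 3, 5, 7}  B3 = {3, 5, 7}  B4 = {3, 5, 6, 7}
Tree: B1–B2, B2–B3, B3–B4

A tree decomposition must satisfy three properties: every vertex lies in some bag; for every edge, both endpoints lie together in some bag; and for every vertex, the bags containing it form a connected subtree. Here vertex 2 appears in no bag, so the decomposition is invalid.

No — vertex 2 appears in no bag.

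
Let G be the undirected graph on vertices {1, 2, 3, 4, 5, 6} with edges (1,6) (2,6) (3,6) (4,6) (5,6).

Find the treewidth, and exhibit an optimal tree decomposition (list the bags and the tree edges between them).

Treewidth 1.
One optimal decomposition is:
Bags: B1 = {4, 6}  B2 = {3, 6}  B3 = {5, 6}  B4 = {1, 6}  B5 = {2, 6}
Tree: B1–B2, B2–B3, B3–B4, B4–B5

Each bag holds 2 vertices, so the decomposition has width 1, which upper-bounds the treewidth. Any graph with an edge has treewidth ≥ 1, and G has the edge 4–6. Hence tw(G) = 1 exactly.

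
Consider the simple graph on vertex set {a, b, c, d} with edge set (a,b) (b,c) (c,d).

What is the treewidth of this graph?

A width-1 tree decomposition is:
Bags: B1 = {a, b}  B2 = {b, c}  B3 = {c, d}
Tree: B1–B2, B2–B3
The largest bag has 2 vertices, giving width 1; this decomposition certifies tw(G) ≤ 1. G has an edge, so its treewidth is at least 1. Combining the bounds, tw(G) = 1.

1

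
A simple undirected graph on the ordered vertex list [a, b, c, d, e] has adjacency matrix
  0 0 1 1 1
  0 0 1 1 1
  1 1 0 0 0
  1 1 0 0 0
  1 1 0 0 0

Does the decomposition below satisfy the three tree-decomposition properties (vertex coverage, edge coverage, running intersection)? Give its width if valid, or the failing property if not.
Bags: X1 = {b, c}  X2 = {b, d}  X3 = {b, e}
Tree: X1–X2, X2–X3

A tree decomposition must satisfy three properties: every vertex lies in some bag; for every edge, both endpoints lie together in some bag; and for every vertex, the bags containing it form a connected subtree. Here vertex a appears in no bag, so the decomposition is invalid.

No — vertex a appears in no bag.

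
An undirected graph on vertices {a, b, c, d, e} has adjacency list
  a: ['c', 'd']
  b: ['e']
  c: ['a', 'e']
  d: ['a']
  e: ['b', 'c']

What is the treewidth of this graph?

1

A width-1 tree decomposition is:
Bags: B1 = {a, d}  B2 = {a, c}  B3 = {c, e}  B4 = {b, e}
Tree: B1–B2, B2–B3, B3–B4
Every bag has size at most 2, so the width is 2 − 1 = 1 and tw(G) ≤ 1. Since G has at least one edge (e.g. d–a), it is not an edgeless graph, so tw(G) ≥ 1. The upper and lower bounds meet at 1, so that is the treewidth.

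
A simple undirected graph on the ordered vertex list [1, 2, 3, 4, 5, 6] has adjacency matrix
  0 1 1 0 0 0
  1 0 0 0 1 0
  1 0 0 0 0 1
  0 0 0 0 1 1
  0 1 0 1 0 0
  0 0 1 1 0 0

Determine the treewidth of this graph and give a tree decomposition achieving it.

Treewidth 2.
Bags: B1 = {2, 4, 5}  B2 = {2, 4, 6}  B3 = {2, 3, 6}  B4 = {1, 2, 3}
Tree: B1–B2, B2–B3, B3–B4

Each bag holds 3 vertices, so the decomposition has width 2, which upper-bounds the treewidth. The edges 2–5–4–6–3–1–2 form a cycle, so G is not a tree and its treewidth is at least 2. The upper and lower bounds meet at 2, so that is the treewidth.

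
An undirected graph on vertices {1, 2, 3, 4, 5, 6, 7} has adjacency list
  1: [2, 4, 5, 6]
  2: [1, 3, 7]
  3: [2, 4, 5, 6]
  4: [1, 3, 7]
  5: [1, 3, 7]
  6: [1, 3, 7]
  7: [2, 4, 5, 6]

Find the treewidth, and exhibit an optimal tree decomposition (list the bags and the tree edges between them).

The largest bag has 4 vertices, giving width 3; this decomposition certifies tw(G) ≤ 3. For the lower bound: the 4 vertex sets {6,7}, {1,2}, {3}, {4} are disjoint, each induces a connected subgraph, and every pair is joined by at least one edge of G. Contracting each set to a single vertex therefore yields K_{4} as a minor, and since treewidth is minor-monotone, tw(G) ≥ tw(K_{4}) = 3. Combining the bounds, tw(G) = 3.

Treewidth 3.
One optimal decomposition is:
Bags: B1 = {1, 3, 6, 7}  B2 = {1, 2, 3, 7}  B3 = {1, 3, 4, 7}  B4 = {1, 3, 5, 7}
Tree: B1–B2, B2–B3, B3–B4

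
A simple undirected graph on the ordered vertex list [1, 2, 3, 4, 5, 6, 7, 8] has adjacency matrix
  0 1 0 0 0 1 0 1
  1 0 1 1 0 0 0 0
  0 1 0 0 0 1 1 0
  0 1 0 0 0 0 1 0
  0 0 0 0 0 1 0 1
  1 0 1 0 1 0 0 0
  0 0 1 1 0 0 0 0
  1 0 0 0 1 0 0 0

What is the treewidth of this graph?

2

A width-2 tree decomposition is:
Bags: B1 = {1, 5, 8}  B2 = {1, 5, 6}  B3 = {1, 2, 6}  B4 = {2, 3, 6}  B5 = {2, 3, 4}  B6 = {3, 4, 7}
Tree: B1–B2, B2–B3, B3–B4, B4–B5, B5–B6
The largest bag has 3 vertices, giving width 2; this decomposition certifies tw(G) ≤ 2. Since 8–5–6–1–8 is a cycle in G, G is not acyclic. Forests are exactly the graphs of treewidth ≤ 1, so tw(G) ≥ 2. Therefore the treewidth is 2.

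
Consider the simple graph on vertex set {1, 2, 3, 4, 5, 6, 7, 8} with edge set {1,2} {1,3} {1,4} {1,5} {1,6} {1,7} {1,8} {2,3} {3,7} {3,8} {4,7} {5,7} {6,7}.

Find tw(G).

2

A width-2 tree decomposition is:
Bags: B1 = {1, 3, 7}  B2 = {1, 5, 7}  B3 = {1, 2, 3}  B4 = {1, 3, 8}  B5 = {1, 6, 7}  B6 = {1, 4, 7}
Tree: B1–B2, B1–B3, B1–B4, B1–B5, B1–B6
Each bag holds 3 vertices, so the decomposition has width 2, which upper-bounds the treewidth. For the lower bound, the 3 vertices {1, 3, 8} are pairwise adjacent, and any tree decomposition puts a clique entirely inside one bag — forcing width ≥ 2. Combining the bounds, tw(G) = 2.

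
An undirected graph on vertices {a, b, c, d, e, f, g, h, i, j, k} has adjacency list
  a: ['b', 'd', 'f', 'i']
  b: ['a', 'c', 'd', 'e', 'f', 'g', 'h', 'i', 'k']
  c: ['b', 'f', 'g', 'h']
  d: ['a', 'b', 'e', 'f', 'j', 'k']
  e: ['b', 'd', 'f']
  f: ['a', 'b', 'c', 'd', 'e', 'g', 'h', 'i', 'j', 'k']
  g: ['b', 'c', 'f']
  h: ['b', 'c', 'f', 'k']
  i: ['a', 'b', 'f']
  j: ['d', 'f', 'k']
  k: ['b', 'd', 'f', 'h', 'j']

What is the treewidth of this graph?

A width-3 tree decomposition is:
Bags: B1 = {b, f, h, k}  B2 = {b, d, f, k}  B3 = {d, f, j, k}  B4 = {a, b, d, f}  B5 = {b, c, f, h}  B6 = {b, d, e, f}  B7 = {a, b, f, i}  B8 = {b, c, f, g}
Tree: B1–B2, B2–B3, B2–B4, B1–B5, B4–B6, B4–B7, B5–B8
The largest bag has 4 vertices, giving width 3; this decomposition certifies tw(G) ≤ 3. Conversely, {d, f, j, k} is a clique of size 4, and the vertices of any clique must share a bag in every tree decomposition; so some bag has ≥ 4 vertices and tw(G) ≥ 3. Hence tw(G) = 3 exactly.

3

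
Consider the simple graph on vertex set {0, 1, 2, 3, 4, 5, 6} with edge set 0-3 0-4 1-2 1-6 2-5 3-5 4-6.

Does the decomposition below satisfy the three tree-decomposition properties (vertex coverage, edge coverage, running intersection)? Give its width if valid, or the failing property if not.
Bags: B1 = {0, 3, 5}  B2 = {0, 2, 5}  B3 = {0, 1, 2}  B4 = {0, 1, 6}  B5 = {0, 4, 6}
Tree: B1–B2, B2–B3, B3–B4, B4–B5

Yes; width 2.

Vertex coverage: the bags together contain {0, 1, 2, 3, 4, 5, 6}, the full vertex set. Edge coverage: each edge of G has both endpoints in at least one bag. Running intersection: for every vertex, the bags containing it form a connected subtree. All three properties hold, so this is a valid tree decomposition of width max|bag| − 1 = 2, and hence tw(G) ≤ 2.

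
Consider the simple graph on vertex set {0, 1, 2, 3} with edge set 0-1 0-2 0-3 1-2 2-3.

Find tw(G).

A width-2 tree decomposition is:
Bags: B1 = {0, 2, 3}  B2 = {0, 1, 2}
Tree: B1–B2
The largest bag has 3 vertices, giving width 2; this decomposition certifies tw(G) ≤ 2. On the other hand G contains the 3-clique {0, 1, 2}. A clique must lie in a single bag of any decomposition, so no decomposition can have width below 2. Hence tw(G) = 2 exactly.

2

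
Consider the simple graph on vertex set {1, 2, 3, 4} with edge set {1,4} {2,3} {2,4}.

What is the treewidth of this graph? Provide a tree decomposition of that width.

Each bag holds 2 vertices, so the decomposition has width 1, which upper-bounds the treewidth. Any graph with an edge has treewidth ≥ 1, and G has the edge 1–4. The upper and lower bounds meet at 1, so that is the treewidth.

Treewidth 1.
One such decomposition:
Bags: B1 = {1, 4}  B2 = {2, 4}  B3 = {2, 3}
Tree: B1–B2, B2–B3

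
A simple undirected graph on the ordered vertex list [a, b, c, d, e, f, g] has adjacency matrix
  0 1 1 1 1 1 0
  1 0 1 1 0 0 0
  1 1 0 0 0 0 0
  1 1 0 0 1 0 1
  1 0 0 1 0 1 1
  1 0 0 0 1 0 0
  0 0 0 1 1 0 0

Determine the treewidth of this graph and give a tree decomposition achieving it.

Each bag holds 3 vertices, so the decomposition has width 2, which upper-bounds the treewidth. On the other hand G contains the 3-clique {d, e, g}. A clique must lie in a single bag of any decomposition, so no decomposition can have width below 2. Therefore the treewidth is 2.

Treewidth 2.
Bags: B1 = {a, d, e}  B2 = {a, e, f}  B3 = {a, b, d}  B4 = {d, e, g}  B5 = {a, b, c}
Tree: B1–B2, B1–B3, B1–B4, B3–B5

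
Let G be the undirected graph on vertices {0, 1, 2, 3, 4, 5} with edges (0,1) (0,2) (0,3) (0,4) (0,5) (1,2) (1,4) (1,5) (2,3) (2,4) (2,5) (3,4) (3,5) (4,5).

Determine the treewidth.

A width-4 tree decomposition is:
Bags: B1 = {0, 2, 3, 4, 5}  B2 = {0, 1, 2, 4, 5}
Tree: B1–B2
The largest bag has 5 vertices, giving width 4; this decomposition certifies tw(G) ≤ 4. Conversely, {0, 1, 2, 4, 5} is a clique of size 5, and the vertices of any clique must share a bag in every tree decomposition; so some bag has ≥ 5 vertices and tw(G) ≥ 4. Combining the bounds, tw(G) = 4.

4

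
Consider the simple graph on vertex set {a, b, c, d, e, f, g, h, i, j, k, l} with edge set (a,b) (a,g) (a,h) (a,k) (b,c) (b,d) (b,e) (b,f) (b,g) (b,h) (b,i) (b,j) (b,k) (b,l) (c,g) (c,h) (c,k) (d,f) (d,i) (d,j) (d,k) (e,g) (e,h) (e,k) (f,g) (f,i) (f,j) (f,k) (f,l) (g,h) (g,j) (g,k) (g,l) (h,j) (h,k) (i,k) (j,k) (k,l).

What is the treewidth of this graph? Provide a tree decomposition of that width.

Each bag holds 5 vertices, so the decomposition has width 4, which upper-bounds the treewidth. For the lower bound, the 5 vertices {b, d, f, j, k} are pairwise adjacent, and any tree decomposition puts a clique entirely inside one bag — forcing width ≥ 4. Combining the bounds, tw(G) = 4.

Treewidth 4.
One such decomposition:
Bags: B1 = {b, g, h, j, k}  B2 = {b, f, g, j, k}  B3 = {b, f, g, k, l}  B4 = {a, b, g, h, k}  B5 = {b, d, f, j, k}  B6 = {b, e, g, h, k}  B7 = {b, c, g, h, k}  B8 = {b, d, f, i, k}
Tree: B1–B2, B2–B3, B1–B4, B2–B5, B1–B6, B6–B7, B5–B8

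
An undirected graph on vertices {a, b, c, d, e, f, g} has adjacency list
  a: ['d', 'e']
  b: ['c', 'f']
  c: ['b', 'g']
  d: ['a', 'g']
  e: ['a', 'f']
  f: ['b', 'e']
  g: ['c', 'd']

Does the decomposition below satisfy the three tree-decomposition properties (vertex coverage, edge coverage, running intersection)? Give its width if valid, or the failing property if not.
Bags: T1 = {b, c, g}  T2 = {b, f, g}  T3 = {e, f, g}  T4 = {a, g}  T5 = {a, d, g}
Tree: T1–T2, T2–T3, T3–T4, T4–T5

No — edge (e,a) lies in no bag.

A tree decomposition must satisfy three properties: every vertex lies in some bag; for every edge, both endpoints lie together in some bag; and for every vertex, the bags containing it form a connected subtree. Here edge (e,a) lies in no bag, so the decomposition is invalid.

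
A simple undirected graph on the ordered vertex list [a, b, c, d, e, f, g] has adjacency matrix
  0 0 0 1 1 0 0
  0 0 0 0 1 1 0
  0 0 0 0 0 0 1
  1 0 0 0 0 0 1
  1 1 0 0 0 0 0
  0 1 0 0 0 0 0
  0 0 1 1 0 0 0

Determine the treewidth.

1

A width-1 tree decomposition is:
Bags: B1 = {c, g}  B2 = {d, g}  B3 = {a, d}  B4 = {a, e}  B5 = {b, e}  B6 = {b, f}
Tree: B1–B2, B2–B3, B3–B4, B4–B5, B5–B6
Every bag has size at most 2, so the width is 2 − 1 = 1 and tw(G) ≤ 1. Any graph with an edge has treewidth ≥ 1, and G has the edge c–g. Hence tw(G) = 1 exactly.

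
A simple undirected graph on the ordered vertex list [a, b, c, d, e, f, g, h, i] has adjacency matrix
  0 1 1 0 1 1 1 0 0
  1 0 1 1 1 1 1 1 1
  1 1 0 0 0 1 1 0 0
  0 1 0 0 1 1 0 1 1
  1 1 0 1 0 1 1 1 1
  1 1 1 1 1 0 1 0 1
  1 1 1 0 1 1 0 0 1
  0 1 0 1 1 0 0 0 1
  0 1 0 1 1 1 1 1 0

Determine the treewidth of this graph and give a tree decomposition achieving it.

Treewidth 4.
Bags: B1 = {b, e, f, g, i}  B2 = {a, b, e, f, g}  B3 = {a, b, c, f, g}  B4 = {b, d, e, f, i}  B5 = {b, d, e, h, i}
Tree: B1–B2, B2–B3, B1–B4, B4–B5

Each bag holds 5 vertices, so the decomposition has width 4, which upper-bounds the treewidth. Conversely, {b, d, e, h, i} is a clique of size 5, and the vertices of any clique must share a bag in every tree decomposition; so some bag has ≥ 5 vertices and tw(G) ≥ 4. Therefore the treewidth is 4.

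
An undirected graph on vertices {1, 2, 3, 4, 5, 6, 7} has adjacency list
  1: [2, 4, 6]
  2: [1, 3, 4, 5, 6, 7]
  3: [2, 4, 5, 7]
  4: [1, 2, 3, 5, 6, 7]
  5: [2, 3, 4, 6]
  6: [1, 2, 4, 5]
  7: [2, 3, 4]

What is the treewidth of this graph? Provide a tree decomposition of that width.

Treewidth 3.
One such decomposition:
Bags: B1 = {2, 3, 4, 7}  B2 = {2, 3, 4, 5}  B3 = {2, 4, 5, 6}  B4 = {1, 2, 4, 6}
Tree: B1–B2, B2–B3, B3–B4

The largest bag has 4 vertices, giving width 3; this decomposition certifies tw(G) ≤ 3. For the lower bound, the 4 vertices {1, 2, 4, 6} are pairwise adjacent, and any tree decomposition puts a clique entirely inside one bag — forcing width ≥ 3. Therefore the treewidth is 3.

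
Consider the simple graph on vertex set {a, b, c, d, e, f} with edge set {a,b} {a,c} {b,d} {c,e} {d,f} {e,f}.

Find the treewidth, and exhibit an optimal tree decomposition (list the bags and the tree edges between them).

Treewidth 2.
One such decomposition:
Bags: B1 = {d, e, f}  B2 = {b, d, e}  B3 = {a, b, e}  B4 = {a, c, e}
Tree: B1–B2, B2–B3, B3–B4

Every bag has size at most 3, so the width is 3 − 1 = 2 and tw(G) ≤ 2. For the lower bound, G contains the cycle e–f–d–b–a–c–e, so G is not a forest; only forests have treewidth ≤ 1, hence tw(G) ≥ 2. Hence tw(G) = 2 exactly.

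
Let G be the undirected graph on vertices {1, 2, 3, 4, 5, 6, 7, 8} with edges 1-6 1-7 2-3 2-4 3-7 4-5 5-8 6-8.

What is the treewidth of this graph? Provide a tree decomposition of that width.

The largest bag has 3 vertices, giving width 2; this decomposition certifies tw(G) ≤ 2. Since 3–2–4–5–8–6–1–7–3 is a cycle in G, G is not acyclic. Forests are exactly the graphs of treewidth ≤ 1, so tw(G) ≥ 2. Combining the bounds, tw(G) = 2.

Treewidth 2.
Bags: B1 = {2, 3, 4}  B2 = {3, 4, 5}  B3 = {3, 5, 8}  B4 = {3, 6, 8}  B5 = {1, 3, 6}  B6 = {1, 3, 7}
Tree: B1–B2, B2–B3, B3–B4, B4–B5, B5–B6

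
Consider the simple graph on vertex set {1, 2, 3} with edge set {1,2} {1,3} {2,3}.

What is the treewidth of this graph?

2

A width-2 tree decomposition is:
Bags: B1 = {1, 2, 3}
Tree: (single bag)
With just one bag of size 3, the width is 3 − 1 = 2, so tw(G) ≤ 2. Conversely, {1, 2, 3} is a clique of size 3, and the vertices of any clique must share a bag in every tree decomposition; so some bag has ≥ 3 vertices and tw(G) ≥ 2. The upper and lower bounds meet at 2, so that is the treewidth.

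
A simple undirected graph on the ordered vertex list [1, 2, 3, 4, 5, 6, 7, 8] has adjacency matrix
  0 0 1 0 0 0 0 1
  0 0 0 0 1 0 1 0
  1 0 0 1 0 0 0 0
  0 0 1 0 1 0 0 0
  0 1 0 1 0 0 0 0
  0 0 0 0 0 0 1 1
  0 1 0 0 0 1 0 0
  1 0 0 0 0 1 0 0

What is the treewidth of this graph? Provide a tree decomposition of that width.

Every bag has size at most 3, so the width is 3 − 1 = 2 and tw(G) ≤ 2. For the lower bound, G contains the cycle 7–6–8–1–3–4–5–2–7, so G is not a forest; only forests have treewidth ≤ 1, hence tw(G) ≥ 2. The upper and lower bounds meet at 2, so that is the treewidth.

Treewidth 2.
Bags: B1 = {6, 7, 8}  B2 = {1, 7, 8}  B3 = {1, 3, 7}  B4 = {3, 4, 7}  B5 = {4, 5, 7}  B6 = {2, 5, 7}
Tree: B1–B2, B2–B3, B3–B4, B4–B5, B5–B6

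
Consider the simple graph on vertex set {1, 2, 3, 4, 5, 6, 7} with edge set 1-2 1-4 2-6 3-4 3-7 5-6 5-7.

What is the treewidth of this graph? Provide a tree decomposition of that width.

Every bag has size at most 3, so the width is 3 − 1 = 2 and tw(G) ≤ 2. The edges 2–1–4–3–7–5–6–2 form a cycle, so G is not a tree and its treewidth is at least 2. Therefore the treewidth is 2.

Treewidth 2.
One such decomposition:
Bags: B1 = {1, 2, 4}  B2 = {2, 3, 4}  B3 = {2, 3, 7}  B4 = {2, 5, 7}  B5 = {2, 5, 6}
Tree: B1–B2, B2–B3, B3–B4, B4–B5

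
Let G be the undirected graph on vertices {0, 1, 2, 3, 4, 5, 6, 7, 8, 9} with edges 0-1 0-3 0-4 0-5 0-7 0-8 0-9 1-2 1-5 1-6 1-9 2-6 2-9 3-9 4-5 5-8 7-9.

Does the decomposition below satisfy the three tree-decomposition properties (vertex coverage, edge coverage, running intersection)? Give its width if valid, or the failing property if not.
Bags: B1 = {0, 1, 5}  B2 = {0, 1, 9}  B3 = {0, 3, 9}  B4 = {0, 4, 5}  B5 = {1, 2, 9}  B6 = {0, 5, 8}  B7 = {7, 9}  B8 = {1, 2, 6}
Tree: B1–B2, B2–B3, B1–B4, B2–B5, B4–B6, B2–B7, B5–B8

A tree decomposition must satisfy three properties: every vertex lies in some bag; for every edge, both endpoints lie together in some bag; and for every vertex, the bags containing it form a connected subtree. Here edge (0,7) lies in no bag, so the decomposition is invalid.

No — edge (0,7) lies in no bag.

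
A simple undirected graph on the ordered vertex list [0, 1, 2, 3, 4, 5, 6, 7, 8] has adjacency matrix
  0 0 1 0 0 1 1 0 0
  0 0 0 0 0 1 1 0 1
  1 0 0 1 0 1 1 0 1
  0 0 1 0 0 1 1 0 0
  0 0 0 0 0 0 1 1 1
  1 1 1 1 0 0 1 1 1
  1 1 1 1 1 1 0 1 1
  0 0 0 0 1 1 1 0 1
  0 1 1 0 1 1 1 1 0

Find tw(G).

3

A width-3 tree decomposition is:
Bags: B1 = {4, 6, 7, 8}  B2 = {5, 6, 7, 8}  B3 = {2, 5, 6, 8}  B4 = {2, 3, 5, 6}  B5 = {1, 5, 6, 8}  B6 = {0, 2, 5, 6}
Tree: B1–B2, B2–B3, B3–B4, B3–B5, B4–B6
Every bag has size at most 4, so the width is 4 − 1 = 3 and tw(G) ≤ 3. On the other hand G contains the 4-clique {4, 6, 7, 8}. A clique must lie in a single bag of any decomposition, so no decomposition can have width below 3. The upper and lower bounds meet at 3, so that is the treewidth.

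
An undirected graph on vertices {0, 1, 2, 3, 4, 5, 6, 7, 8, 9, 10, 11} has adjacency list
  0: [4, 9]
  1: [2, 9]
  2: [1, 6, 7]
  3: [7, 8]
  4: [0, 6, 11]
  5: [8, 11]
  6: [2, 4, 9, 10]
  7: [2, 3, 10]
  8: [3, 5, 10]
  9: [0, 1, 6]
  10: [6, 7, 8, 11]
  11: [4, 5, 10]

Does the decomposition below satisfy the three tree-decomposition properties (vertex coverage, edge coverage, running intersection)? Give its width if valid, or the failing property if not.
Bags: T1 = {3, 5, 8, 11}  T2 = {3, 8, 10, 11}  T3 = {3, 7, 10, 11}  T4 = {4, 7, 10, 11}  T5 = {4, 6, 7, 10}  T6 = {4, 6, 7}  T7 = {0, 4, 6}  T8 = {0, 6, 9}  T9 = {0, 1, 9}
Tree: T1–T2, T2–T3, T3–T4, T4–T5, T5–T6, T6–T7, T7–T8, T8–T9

A tree decomposition must satisfy three properties: every vertex lies in some bag; for every edge, both endpoints lie together in some bag; and for every vertex, the bags containing it form a connected subtree. Here vertex 2 appears in no bag, so the decomposition is invalid.

No — vertex 2 appears in no bag.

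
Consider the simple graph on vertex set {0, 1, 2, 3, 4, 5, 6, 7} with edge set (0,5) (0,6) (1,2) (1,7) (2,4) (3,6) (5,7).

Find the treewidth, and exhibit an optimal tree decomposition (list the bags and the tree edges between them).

Each bag holds 2 vertices, so the decomposition has width 1, which upper-bounds the treewidth. G has an edge, so its treewidth is at least 1. Therefore the treewidth is 1.

Treewidth 1.
One optimal decomposition is:
Bags: B1 = {2, 4}  B2 = {1, 2}  B3 = {1, 7}  B4 = {5, 7}  B5 = {0, 5}  B6 = {0, 6}  B7 = {3, 6}
Tree: B1–B2, B2–B3, B3–B4, B4–B5, B5–B6, B6–B7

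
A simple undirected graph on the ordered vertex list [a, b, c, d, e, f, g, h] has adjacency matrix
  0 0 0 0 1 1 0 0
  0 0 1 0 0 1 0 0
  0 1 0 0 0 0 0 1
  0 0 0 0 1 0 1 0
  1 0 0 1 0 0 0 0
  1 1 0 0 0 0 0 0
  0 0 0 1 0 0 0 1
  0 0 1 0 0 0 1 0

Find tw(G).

2

A width-2 tree decomposition is:
Bags: B1 = {a, b, f}  B2 = {a, b, c}  B3 = {a, c, h}  B4 = {a, g, h}  B5 = {a, d, g}  B6 = {a, d, e}
Tree: B1–B2, B2–B3, B3–B4, B4–B5, B5–B6
Each bag holds 3 vertices, so the decomposition has width 2, which upper-bounds the treewidth. The edges a–f–b–c–h–g–d–e–a form a cycle, so G is not a tree and its treewidth is at least 2. Hence tw(G) = 2 exactly.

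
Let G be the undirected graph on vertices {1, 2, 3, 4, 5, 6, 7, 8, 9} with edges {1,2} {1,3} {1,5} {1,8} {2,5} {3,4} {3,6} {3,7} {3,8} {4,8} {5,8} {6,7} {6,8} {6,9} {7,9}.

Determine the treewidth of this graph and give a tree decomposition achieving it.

Treewidth 2.
One such decomposition:
Bags: B1 = {3, 6, 8}  B2 = {1, 3, 8}  B3 = {1, 5, 8}  B4 = {1, 2, 5}  B5 = {3, 6, 7}  B6 = {3, 4, 8}  B7 = {6, 7, 9}
Tree: B1–B2, B2–B3, B3–B4, B1–B5, B1–B6, B5–B7

The largest bag has 3 vertices, giving width 2; this decomposition certifies tw(G) ≤ 2. Conversely, {6, 7, 9} is a clique of size 3, and the vertices of any clique must share a bag in every tree decomposition; so some bag has ≥ 3 vertices and tw(G) ≥ 2. The upper and lower bounds meet at 2, so that is the treewidth.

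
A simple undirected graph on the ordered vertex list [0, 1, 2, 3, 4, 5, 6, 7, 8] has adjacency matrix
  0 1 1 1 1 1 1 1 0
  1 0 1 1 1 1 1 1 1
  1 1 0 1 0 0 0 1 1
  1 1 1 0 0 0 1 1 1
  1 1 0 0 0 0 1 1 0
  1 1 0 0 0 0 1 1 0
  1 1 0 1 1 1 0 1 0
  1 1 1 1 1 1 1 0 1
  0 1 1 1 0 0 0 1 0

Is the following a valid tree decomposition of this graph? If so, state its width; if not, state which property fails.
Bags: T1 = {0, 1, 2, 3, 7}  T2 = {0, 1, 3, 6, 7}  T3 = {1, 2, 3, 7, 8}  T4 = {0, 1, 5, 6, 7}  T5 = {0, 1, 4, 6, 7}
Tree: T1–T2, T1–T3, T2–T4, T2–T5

Vertex coverage: the bags together contain {0, 1, 2, 3, 4, 5, 6, 7, 8}, the full vertex set. Edge coverage: each edge of G has both endpoints in at least one bag. Running intersection: for every vertex, the bags containing it form a connected subtree. All three properties hold, so this is a valid tree decomposition of width max|bag| − 1 = 4, and hence tw(G) ≤ 4.

Yes; width 4.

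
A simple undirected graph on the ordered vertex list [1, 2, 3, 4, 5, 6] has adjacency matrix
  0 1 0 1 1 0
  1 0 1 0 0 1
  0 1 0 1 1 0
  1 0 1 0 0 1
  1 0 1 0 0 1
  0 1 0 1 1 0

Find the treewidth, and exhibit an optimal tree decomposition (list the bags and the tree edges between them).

The largest bag has 4 vertices, giving width 3; this decomposition certifies tw(G) ≤ 3. For the lower bound: the 4 vertex sets {1,2}, {3,5}, {6}, {4} are disjoint, each induces a connected subgraph, and every pair is joined by at least one edge of G. Contracting each set to a single vertex therefore yields K_{4} as a minor, and since treewidth is minor-monotone, tw(G) ≥ tw(K_{4}) = 3. The upper and lower bounds meet at 3, so that is the treewidth.

Treewidth 3.
One such decomposition:
Bags: B1 = {1, 2, 3, 6}  B2 = {1, 3, 5, 6}  B3 = {1, 3, 4, 6}
Tree: B1–B2, B2–B3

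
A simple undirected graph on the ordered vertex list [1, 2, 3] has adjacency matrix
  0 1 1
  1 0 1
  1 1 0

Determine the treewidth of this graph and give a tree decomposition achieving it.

With just one bag of size 3, the width is 3 − 1 = 2, so tw(G) ≤ 2. On the other hand G contains the 3-clique {1, 2, 3}. A clique must lie in a single bag of any decomposition, so no decomposition can have width below 2. Combining the bounds, tw(G) = 2.

Treewidth 2.
One such decomposition:
Bags: B1 = {1, 2, 3}
Tree: (single bag)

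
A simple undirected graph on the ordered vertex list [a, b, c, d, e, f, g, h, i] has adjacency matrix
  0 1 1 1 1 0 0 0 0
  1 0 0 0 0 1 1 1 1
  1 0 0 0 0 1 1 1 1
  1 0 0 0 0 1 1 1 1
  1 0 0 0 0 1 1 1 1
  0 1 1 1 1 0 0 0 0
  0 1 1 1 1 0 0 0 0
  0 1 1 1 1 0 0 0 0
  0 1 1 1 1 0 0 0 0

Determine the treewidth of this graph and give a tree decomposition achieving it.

Treewidth 4.
One such decomposition:
Bags: B1 = {b, c, d, e, i}  B2 = {b, c, d, e, f}  B3 = {b, c, d, e, h}  B4 = {b, c, d, e, g}  B5 = {a, b, c, d, e}
Tree: B1–B2, B2–B3, B3–B4, B4–B5

The largest bag has 5 vertices, giving width 4; this decomposition certifies tw(G) ≤ 4. For the lower bound: the 5 vertex sets {d,i}, {e,f}, {b,h}, {c}, {g} are disjoint, each induces a connected subgraph, and every pair is joined by at least one edge of G. Contracting each set to a single vertex therefore yields K_{5} as a minor, and since treewidth is minor-monotone, tw(G) ≥ tw(K_{5}) = 4. Combining the bounds, tw(G) = 4.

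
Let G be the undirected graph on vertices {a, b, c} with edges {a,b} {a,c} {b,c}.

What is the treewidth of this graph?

2

A width-2 tree decomposition is:
Bags: B1 = {a, b, c}
Tree: (single bag)
A single bag containing all 3 vertices is trivially a valid decomposition of width 2. Conversely, {a, b, c} is a clique of size 3, and the vertices of any clique must share a bag in every tree decomposition; so some bag has ≥ 3 vertices and tw(G) ≥ 2. Combining the bounds, tw(G) = 2.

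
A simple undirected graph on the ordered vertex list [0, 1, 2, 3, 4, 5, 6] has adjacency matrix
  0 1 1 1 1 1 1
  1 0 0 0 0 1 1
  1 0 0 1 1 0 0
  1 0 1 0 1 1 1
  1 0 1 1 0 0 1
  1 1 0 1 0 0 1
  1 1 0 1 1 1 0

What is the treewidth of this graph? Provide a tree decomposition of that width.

The largest bag has 4 vertices, giving width 3; this decomposition certifies tw(G) ≤ 3. For the lower bound, the 4 vertices {0, 1, 5, 6} are pairwise adjacent, and any tree decomposition puts a clique entirely inside one bag — forcing width ≥ 3. The upper and lower bounds meet at 3, so that is the treewidth.

Treewidth 3.
Bags: B1 = {0, 3, 4, 6}  B2 = {0, 3, 5, 6}  B3 = {0, 2, 3, 4}  B4 = {0, 1, 5, 6}
Tree: B1–B2, B1–B3, B2–B4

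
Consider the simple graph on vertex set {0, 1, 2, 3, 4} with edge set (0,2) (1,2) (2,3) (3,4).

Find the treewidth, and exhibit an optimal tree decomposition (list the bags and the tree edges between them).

Treewidth 1.
One such decomposition:
Bags: B1 = {2, 3}  B2 = {3, 4}  B3 = {0, 2}  B4 = {1, 2}
Tree: B1–B2, B1–B3, B1–B4

Each bag holds 2 vertices, so the decomposition has width 1, which upper-bounds the treewidth. G has an edge, so its treewidth is at least 1. Therefore the treewidth is 1.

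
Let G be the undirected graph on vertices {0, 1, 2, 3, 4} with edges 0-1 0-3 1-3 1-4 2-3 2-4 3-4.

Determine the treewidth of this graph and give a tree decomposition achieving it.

Treewidth 2.
Bags: B1 = {1, 3, 4}  B2 = {2, 3, 4}  B3 = {0, 1, 3}
Tree: B1–B2, B1–B3

The largest bag has 3 vertices, giving width 2; this decomposition certifies tw(G) ≤ 2. Conversely, {0, 1, 3} is a clique of size 3, and the vertices of any clique must share a bag in every tree decomposition; so some bag has ≥ 3 vertices and tw(G) ≥ 2. Combining the bounds, tw(G) = 2.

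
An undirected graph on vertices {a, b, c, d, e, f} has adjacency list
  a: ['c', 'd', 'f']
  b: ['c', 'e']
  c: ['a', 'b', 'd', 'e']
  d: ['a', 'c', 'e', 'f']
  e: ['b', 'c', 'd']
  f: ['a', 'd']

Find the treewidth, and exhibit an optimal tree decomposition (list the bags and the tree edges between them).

Treewidth 2.
One optimal decomposition is:
Bags: B1 = {b, c, e}  B2 = {c, d, e}  B3 = {a, c, d}  B4 = {a, d, f}
Tree: B1–B2, B2–B3, B3–B4

The largest bag has 3 vertices, giving width 2; this decomposition certifies tw(G) ≤ 2. For the lower bound, the 3 vertices {c, d, e} are pairwise adjacent, and any tree decomposition puts a clique entirely inside one bag — forcing width ≥ 2. Therefore the treewidth is 2.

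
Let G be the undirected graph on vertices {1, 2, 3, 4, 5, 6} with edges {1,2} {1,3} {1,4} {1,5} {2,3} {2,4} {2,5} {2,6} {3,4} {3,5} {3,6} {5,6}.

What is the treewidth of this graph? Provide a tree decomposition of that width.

Treewidth 3.
One optimal decomposition is:
Bags: B1 = {1, 2, 3, 4}  B2 = {1, 2, 3, 5}  B3 = {2, 3, 5, 6}
Tree: B1–B2, B2–B3

Every bag has size at most 4, so the width is 4 − 1 = 3 and tw(G) ≤ 3. Conversely, {1, 2, 3, 4} is a clique of size 4, and the vertices of any clique must share a bag in every tree decomposition; so some bag has ≥ 4 vertices and tw(G) ≥ 3. Therefore the treewidth is 3.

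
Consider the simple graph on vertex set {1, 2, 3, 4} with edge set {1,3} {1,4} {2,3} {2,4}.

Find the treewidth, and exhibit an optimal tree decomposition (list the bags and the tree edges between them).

Every bag has size at most 3, so the width is 3 − 1 = 2 and tw(G) ≤ 2. Since 1–3–2–4–1 is a cycle in G, G is not acyclic. Forests are exactly the graphs of treewidth ≤ 1, so tw(G) ≥ 2. Hence tw(G) = 2 exactly.

Treewidth 2.
Bags: B1 = {1, 2, 3}  B2 = {1, 2, 4}
Tree: B1–B2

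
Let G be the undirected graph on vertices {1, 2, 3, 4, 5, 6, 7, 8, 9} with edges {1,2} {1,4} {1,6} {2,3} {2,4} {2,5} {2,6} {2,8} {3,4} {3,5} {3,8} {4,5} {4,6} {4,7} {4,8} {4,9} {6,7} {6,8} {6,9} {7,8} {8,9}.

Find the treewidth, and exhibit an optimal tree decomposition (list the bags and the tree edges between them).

The largest bag has 4 vertices, giving width 3; this decomposition certifies tw(G) ≤ 3. On the other hand G contains the 4-clique {4, 6, 8, 9}. A clique must lie in a single bag of any decomposition, so no decomposition can have width below 3. Hence tw(G) = 3 exactly.

Treewidth 3.
One optimal decomposition is:
Bags: B1 = {4, 6, 8, 9}  B2 = {2, 4, 6, 8}  B3 = {2, 3, 4, 8}  B4 = {1, 2, 4, 6}  B5 = {2, 3, 4, 5}  B6 = {4, 6, 7, 8}
Tree: B1–B2, B2–B3, B2–B4, B3–B5, B2–B6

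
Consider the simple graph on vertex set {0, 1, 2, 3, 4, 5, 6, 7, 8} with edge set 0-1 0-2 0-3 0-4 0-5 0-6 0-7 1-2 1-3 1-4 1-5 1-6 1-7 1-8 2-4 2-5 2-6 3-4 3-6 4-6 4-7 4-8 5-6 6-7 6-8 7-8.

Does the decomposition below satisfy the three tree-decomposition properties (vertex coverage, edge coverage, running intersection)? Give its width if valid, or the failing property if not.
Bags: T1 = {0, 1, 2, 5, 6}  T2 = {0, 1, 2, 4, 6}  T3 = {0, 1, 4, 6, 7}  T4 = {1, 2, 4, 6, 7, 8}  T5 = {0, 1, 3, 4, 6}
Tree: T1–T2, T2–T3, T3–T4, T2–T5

No — bags containing vertex 2 are not connected in the tree.

A tree decomposition must satisfy three properties: every vertex lies in some bag; for every edge, both endpoints lie together in some bag; and for every vertex, the bags containing it form a connected subtree. Here bags containing vertex 2 are not connected in the tree, so the decomposition is invalid.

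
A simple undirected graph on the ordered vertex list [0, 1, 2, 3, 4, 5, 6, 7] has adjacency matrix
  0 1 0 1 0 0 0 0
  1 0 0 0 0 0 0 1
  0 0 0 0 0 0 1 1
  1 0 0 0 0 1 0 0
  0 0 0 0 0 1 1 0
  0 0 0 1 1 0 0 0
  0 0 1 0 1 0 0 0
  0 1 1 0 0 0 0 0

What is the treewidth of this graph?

A width-2 tree decomposition is:
Bags: B1 = {4, 5, 6}  B2 = {2, 5, 6}  B3 = {2, 5, 7}  B4 = {1, 5, 7}  B5 = {0, 1, 5}  B6 = {0, 3, 5}
Tree: B1–B2, B2–B3, B3–B4, B4–B5, B5–B6
Every bag has size at most 3, so the width is 3 − 1 = 2 and tw(G) ≤ 2. The edges 5–4–6–2–7–1–0–3–5 form a cycle, so G is not a tree and its treewidth is at least 2. Combining the bounds, tw(G) = 2.

2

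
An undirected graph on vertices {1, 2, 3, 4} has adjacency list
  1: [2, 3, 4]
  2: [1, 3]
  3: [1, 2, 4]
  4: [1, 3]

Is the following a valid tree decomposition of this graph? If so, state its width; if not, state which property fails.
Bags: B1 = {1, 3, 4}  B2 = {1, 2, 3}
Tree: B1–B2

Yes; width 2.

Checking the three conditions: (i) the bags cover all of {1, 2, 3, 4}; (ii) for each edge, some bag contains both endpoints; (iii) the bags containing any fixed vertex form a subtree. All hold, so the decomposition is valid with width 3 − 1 = 2.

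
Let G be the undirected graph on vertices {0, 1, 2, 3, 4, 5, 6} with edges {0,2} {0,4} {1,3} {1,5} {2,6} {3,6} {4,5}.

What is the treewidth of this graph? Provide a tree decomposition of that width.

Each bag holds 3 vertices, so the decomposition has width 2, which upper-bounds the treewidth. For the lower bound, G contains the cycle 2–6–3–1–5–4–0–2, so G is not a forest; only forests have treewidth ≤ 1, hence tw(G) ≥ 2. Combining the bounds, tw(G) = 2.

Treewidth 2.
One optimal decomposition is:
Bags: B1 = {2, 3, 6}  B2 = {1, 2, 3}  B3 = {1, 2, 5}  B4 = {2, 4, 5}  B5 = {0, 2, 4}
Tree: B1–B2, B2–B3, B3–B4, B4–B5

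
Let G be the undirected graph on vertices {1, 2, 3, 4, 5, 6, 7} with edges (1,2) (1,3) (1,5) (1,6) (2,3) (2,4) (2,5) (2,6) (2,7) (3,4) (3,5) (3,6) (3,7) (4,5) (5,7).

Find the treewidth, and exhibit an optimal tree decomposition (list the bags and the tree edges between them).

Every bag has size at most 4, so the width is 4 − 1 = 3 and tw(G) ≤ 3. For the lower bound, the 4 vertices {1, 2, 3, 5} are pairwise adjacent, and any tree decomposition puts a clique entirely inside one bag — forcing width ≥ 3. The upper and lower bounds meet at 3, so that is the treewidth.

Treewidth 3.
Bags: B1 = {2, 3, 5, 7}  B2 = {1, 2, 3, 5}  B3 = {1, 2, 3, 6}  B4 = {2, 3, 4, 5}
Tree: B1–B2, B2–B3, B2–B4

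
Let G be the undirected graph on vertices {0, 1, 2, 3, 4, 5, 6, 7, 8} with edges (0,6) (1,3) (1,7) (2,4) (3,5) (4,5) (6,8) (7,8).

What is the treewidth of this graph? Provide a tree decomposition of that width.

Treewidth 1.
Bags: B1 = {0, 6}  B2 = {6, 8}  B3 = {7, 8}  B4 = {1, 7}  B5 = {1, 3}  B6 = {3, 5}  B7 = {4, 5}  B8 = {2, 4}
Tree: B1–B2, B2–B3, B3–B4, B4–B5, B5–B6, B6–B7, B7–B8

Every bag has size at most 2, so the width is 2 − 1 = 1 and tw(G) ≤ 1. Since G has at least one edge (e.g. 0–6), it is not an edgeless graph, so tw(G) ≥ 1. Hence tw(G) = 1 exactly.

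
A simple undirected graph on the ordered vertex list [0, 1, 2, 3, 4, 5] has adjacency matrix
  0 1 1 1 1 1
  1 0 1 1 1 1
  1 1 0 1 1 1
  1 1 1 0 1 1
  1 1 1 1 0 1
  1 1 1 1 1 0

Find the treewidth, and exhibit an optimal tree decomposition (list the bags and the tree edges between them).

With just one bag of size 6, the width is 6 − 1 = 5, so tw(G) ≤ 5. Conversely, {0, 1, 2, 3, 4, 5} is a clique of size 6, and the vertices of any clique must share a bag in every tree decomposition; so some bag has ≥ 6 vertices and tw(G) ≥ 5. Combining the bounds, tw(G) = 5.

Treewidth 5.
One optimal decomposition is:
Bags: B1 = {0, 1, 2, 3, 4, 5}
Tree: (single bag)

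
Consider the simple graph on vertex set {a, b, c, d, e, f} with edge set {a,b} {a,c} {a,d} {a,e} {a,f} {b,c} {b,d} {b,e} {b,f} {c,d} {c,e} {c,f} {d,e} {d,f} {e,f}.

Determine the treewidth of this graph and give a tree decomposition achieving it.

With just one bag of size 6, the width is 6 − 1 = 5, so tw(G) ≤ 5. For the lower bound, the 6 vertices {a, b, c, d, e, f} are pairwise adjacent, and any tree decomposition puts a clique entirely inside one bag — forcing width ≥ 5. The upper and lower bounds meet at 5, so that is the treewidth.

Treewidth 5.
One optimal decomposition is:
Bags: B1 = {a, b, c, d, e, f}
Tree: (single bag)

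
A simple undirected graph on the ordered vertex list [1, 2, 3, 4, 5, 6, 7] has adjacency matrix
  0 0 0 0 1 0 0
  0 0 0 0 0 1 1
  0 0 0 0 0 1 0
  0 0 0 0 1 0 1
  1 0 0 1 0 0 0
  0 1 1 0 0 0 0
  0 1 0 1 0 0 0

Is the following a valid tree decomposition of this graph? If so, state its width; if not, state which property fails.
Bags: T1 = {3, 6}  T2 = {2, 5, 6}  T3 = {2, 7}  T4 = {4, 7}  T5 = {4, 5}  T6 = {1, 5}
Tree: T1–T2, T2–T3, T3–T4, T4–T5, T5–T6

No — bags containing vertex 5 are not connected in the tree.

A tree decomposition must satisfy three properties: every vertex lies in some bag; for every edge, both endpoints lie together in some bag; and for every vertex, the bags containing it form a connected subtree. Here bags containing vertex 5 are not connected in the tree, so the decomposition is invalid.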